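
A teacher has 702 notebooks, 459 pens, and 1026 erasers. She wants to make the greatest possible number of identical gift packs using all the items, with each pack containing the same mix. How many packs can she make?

27 packs

The pack count must divide each quantity, so the greatest is gcd(702, 459, 1026).
702 = 2 × 3^3 × 13
459 = 3^3 × 17
1026 = 2 × 3^3 × 19
gcd(702, 459, 1026) = 3^3 = 27.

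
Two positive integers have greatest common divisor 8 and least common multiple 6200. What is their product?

For any two positive integers, gcd × lcm = product = 8 × 6200 = 49600.

49600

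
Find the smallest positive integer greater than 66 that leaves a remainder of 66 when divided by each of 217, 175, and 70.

10916

N − 66 must be a common multiple of 217, 175, and 70.
217 = 7 × 31
175 = 5^2 × 7
70 = 2 × 5 × 7
LCM(217, 175, 70) = 2 × 5^2 × 7 × 31 = 10850.
Smallest N > 66 is LCM + 66 = 10850 + 66 = 10916.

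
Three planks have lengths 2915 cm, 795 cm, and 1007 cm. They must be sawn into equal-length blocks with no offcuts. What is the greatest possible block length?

53 cm

The block length must divide every plank, so the greatest is gcd(2915, 795, 1007).
2915 = 5 × 11 × 53
795 = 3 × 5 × 53
1007 = 19 × 53
gcd(2915, 795, 1007) = 53.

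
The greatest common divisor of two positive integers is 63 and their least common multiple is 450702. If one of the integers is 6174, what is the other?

4599

For two integers, gcd × lcm = product, so the other is (63 × 450702) / 6174 = 28394226 / 6174 = 4599.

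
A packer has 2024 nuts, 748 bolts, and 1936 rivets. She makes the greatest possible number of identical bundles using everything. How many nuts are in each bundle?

Number of bundles = gcd(2024, 748, 1936).
2024 = 2^3 × 11 × 23
748 = 2^2 × 11 × 17
1936 = 2^4 × 11^2
gcd(2024, 748, 1936) = 2^2 × 11 = 44.
nuts per bundle = 2024 / 44 = 46.

46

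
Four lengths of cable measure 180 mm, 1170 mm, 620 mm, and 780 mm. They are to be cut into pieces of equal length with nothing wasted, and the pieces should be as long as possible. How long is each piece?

The greatest length dividing all of 180, 1170, 620, and 780 is their gcd.
180 = 2^2 × 3^2 × 5
1170 = 2 × 3^2 × 5 × 13
620 = 2^2 × 5 × 31
780 = 2^2 × 3 × 5 × 13
gcd(180, 1170, 620, 780) = 2 × 5 = 10.

10 mm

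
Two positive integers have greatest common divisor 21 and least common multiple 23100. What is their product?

485100

For any two positive integers, gcd × lcm = product = 21 × 23100 = 485100.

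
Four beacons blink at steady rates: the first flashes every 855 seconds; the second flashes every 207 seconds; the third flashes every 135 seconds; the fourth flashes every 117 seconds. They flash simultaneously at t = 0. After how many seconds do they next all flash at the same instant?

766935 seconds

We need the least common multiple of the intervals.
855 = 3^2 × 5 × 19
207 = 3^2 × 23
135 = 3^3 × 5
117 = 3^2 × 13
LCM(855, 207, 135, 117) = 3^3 × 5 × 13 × 19 × 23 = 766935.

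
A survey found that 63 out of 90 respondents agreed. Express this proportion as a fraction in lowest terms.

7/10

63 = 3^2 × 7
90 = 2 × 3^2 × 5
gcd(63, 90) = 3^2 = 9.
Divide numerator and denominator by 9: 63/90 = 7/10.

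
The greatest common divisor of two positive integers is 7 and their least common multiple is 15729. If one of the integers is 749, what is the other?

147

For two integers, gcd × lcm = product, so the other is (7 × 15729) / 749 = 110103 / 749 = 147.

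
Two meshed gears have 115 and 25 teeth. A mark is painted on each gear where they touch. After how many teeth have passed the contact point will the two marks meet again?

The first simultaneous occurrence is after LCM of the individual periods.
115 = 5 × 23
25 = 5^2
LCM(115, 25) = 5^2 × 23 = 575.

575 teeth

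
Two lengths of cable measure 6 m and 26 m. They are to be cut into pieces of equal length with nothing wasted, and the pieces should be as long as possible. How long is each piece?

Each piece length must divide every original length, so the longest possible is gcd(6, 26).
6 = 2 × 3
26 = 2 × 13
gcd(6, 26) = 2.

2 m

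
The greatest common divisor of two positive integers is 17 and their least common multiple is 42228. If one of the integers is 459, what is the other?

For two integers, gcd × lcm = product, so the other is (17 × 42228) / 459 = 717876 / 459 = 1564.

1564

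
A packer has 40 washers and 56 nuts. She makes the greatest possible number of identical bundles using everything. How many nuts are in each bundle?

Number of bundles = gcd(40, 56).
40 = 2^3 × 5
56 = 2^3 × 7
gcd(40, 56) = 2^3 = 8.
nuts per bundle = 56 / 8 = 7.

7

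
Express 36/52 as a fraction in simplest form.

36 = 2^2 × 3^2
52 = 2^2 × 13
gcd(36, 52) = 2^2 = 4.
Divide numerator and denominator by 4: 36/52 = 9/13.

9/13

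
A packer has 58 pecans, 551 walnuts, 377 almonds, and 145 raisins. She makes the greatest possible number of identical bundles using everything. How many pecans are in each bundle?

Number of bundles = gcd(58, 551, 377, 145).
58 = 2 × 29
551 = 19 × 29
377 = 13 × 29
145 = 5 × 29
gcd(58, 551, 377, 145) = 29.
pecans per bundle = 58 / 29 = 2.

2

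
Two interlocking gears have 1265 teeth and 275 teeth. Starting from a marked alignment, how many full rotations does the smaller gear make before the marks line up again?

They are all back at their starting positions together after one LCM of the periods.
1265 = 5 × 11 × 23
275 = 5^2 × 11
LCM(1265, 275) = 5^2 × 11 × 23 = 6325.
Rotations for period 275: 6325 / 275 = 23.

23 rotations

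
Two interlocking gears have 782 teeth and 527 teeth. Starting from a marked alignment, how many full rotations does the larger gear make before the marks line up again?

They are all back at their starting positions together after one LCM of the periods.
782 = 2 × 17 × 23
527 = 17 × 31
LCM(782, 527) = 2 × 17 × 23 × 31 = 24242.
Rotations for period 782: 24242 / 782 = 31.

31 rotations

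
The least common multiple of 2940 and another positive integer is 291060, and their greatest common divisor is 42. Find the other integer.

4158

gcd × lcm = product of the two integers, so the other integer is (42 × 291060) / 2940 = 4158.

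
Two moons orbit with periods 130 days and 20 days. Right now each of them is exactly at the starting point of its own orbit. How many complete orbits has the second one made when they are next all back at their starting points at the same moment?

13 orbits

All finish a whole number of cycles simultaneously at t = LCM of the periods.
130 = 2 × 5 × 13
20 = 2^2 × 5
LCM(130, 20) = 2^2 × 5 × 13 = 260.
Orbits for period 20: 260 / 20 = 13.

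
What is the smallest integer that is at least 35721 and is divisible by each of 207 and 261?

36018

The integer must be a common multiple of 207 and 261, so a multiple of their LCM.
207 = 3^2 × 23
261 = 3^2 × 29
LCM(207, 261) = 3^2 × 23 × 29 = 6003.
Smallest multiple of 6003 that is ≥ 35721: ⌈35721/6003⌉ × 6003 = 6 × 6003 = 36018.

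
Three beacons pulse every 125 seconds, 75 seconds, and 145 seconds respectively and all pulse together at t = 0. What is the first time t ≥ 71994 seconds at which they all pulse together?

Joint pulses occur at multiples of LCM(125, 75, 145).
125 = 5^3
75 = 3 × 5^2
145 = 5 × 29
LCM(125, 75, 145) = 3 × 5^3 × 29 = 10875.
Smallest multiple of 10875 that is ≥ 71994: ⌈71994/10875⌉ × 10875 = 7 × 10875 = 76125.

76125 seconds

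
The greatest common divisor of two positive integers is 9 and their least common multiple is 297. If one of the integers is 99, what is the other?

For two integers, gcd × lcm = product, so the other is (9 × 297) / 99 = 2673 / 99 = 27.

27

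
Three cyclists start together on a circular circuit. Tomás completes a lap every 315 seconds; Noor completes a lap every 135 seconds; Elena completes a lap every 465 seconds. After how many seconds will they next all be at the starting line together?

29295 seconds

We need the least common multiple of the intervals.
315 = 3^2 × 5 × 7
135 = 3^3 × 5
465 = 3 × 5 × 31
LCM(315, 135, 465) = 3^3 × 5 × 7 × 31 = 29295.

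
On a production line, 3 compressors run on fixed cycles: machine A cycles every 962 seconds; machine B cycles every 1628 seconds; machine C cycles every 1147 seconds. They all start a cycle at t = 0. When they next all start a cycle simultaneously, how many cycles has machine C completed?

572 cycles

They are all back at their starting positions together after one LCM of the periods.
962 = 2 × 13 × 37
1628 = 2^2 × 11 × 37
1147 = 31 × 37
LCM(962, 1628, 1147) = 2^2 × 11 × 13 × 31 × 37 = 656084.
Cycles for period 1147: 656084 / 1147 = 572.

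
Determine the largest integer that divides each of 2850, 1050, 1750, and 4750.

50

2850 = 2 × 3 × 5^2 × 19
1050 = 2 × 3 × 5^2 × 7
1750 = 2 × 5^3 × 7
4750 = 2 × 5^3 × 19
gcd(2850, 1050, 1750, 4750) = 2 × 5^2 = 50.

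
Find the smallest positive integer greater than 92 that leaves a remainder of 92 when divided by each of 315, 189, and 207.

N − 92 must be a common multiple of 315, 189, and 207.
315 = 3^2 × 5 × 7
189 = 3^3 × 7
207 = 3^2 × 23
LCM(315, 189, 207) = 3^3 × 5 × 7 × 23 = 21735.
Smallest N > 92 is LCM + 92 = 21735 + 92 = 21827.

21827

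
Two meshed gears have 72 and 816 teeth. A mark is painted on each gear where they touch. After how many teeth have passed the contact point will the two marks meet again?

They coincide at every common multiple of the periods; the first is the LCM.
72 = 2^3 × 3^2
816 = 2^4 × 3 × 17
LCM(72, 816) = 2^4 × 3^2 × 17 = 2448.

2448 teeth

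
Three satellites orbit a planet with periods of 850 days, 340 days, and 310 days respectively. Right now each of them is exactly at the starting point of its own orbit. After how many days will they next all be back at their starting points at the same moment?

52700 days

They coincide at every common multiple of the periods; the first is the LCM.
850 = 2 × 5^2 × 17
340 = 2^2 × 5 × 17
310 = 2 × 5 × 31
LCM(850, 340, 310) = 2^2 × 5^2 × 17 × 31 = 52700.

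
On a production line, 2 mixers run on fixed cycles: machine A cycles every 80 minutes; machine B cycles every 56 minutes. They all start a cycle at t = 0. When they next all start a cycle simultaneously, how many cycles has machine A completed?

All finish a whole number of cycles simultaneously at t = LCM of the periods.
80 = 2^4 × 5
56 = 2^3 × 7
LCM(80, 56) = 2^4 × 5 × 7 = 560.
Cycles for period 80: 560 / 80 = 7.

7 cycles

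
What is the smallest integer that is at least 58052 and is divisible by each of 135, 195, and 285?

66690

The integer must be a common multiple of 135, 195, and 285, so a multiple of their LCM.
135 = 3^3 × 5
195 = 3 × 5 × 13
285 = 3 × 5 × 19
LCM(135, 195, 285) = 3^3 × 5 × 13 × 19 = 33345.
Smallest multiple of 33345 that is ≥ 58052: ⌈58052/33345⌉ × 33345 = 2 × 33345 = 66690.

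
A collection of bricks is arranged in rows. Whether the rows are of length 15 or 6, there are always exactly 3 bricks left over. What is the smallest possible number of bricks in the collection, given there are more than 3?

33

N − 3 must be a common multiple of 15 and 6.
15 = 3 × 5
6 = 2 × 3
LCM(15, 6) = 2 × 3 × 5 = 30.
Smallest N > 3 is LCM + 3 = 30 + 3 = 33.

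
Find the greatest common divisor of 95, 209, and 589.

95 = 5 × 19
209 = 11 × 19
589 = 19 × 31
gcd(95, 209, 589) = 19.

19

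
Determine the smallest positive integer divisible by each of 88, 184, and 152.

88 = 2^3 × 11
184 = 2^3 × 23
152 = 2^3 × 19
LCM(88, 184, 152) = 2^3 × 11 × 19 × 23 = 38456.

38456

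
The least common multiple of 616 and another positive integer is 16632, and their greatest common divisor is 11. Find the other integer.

297

gcd × lcm = product of the two integers, so the other integer is (11 × 16632) / 616 = 297.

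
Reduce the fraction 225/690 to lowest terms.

15/46

225 = 3^2 × 5^2
690 = 2 × 3 × 5 × 23
gcd(225, 690) = 3 × 5 = 15.
Divide numerator and denominator by 15: 225/690 = 15/46.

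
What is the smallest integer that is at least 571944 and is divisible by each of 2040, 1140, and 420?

813960

The integer must be a common multiple of 2040, 1140, and 420, so a multiple of their LCM.
2040 = 2^3 × 3 × 5 × 17
1140 = 2^2 × 3 × 5 × 19
420 = 2^2 × 3 × 5 × 7
LCM(2040, 1140, 420) = 2^3 × 3 × 5 × 7 × 17 × 19 = 271320.
Smallest multiple of 271320 that is ≥ 571944: ⌈571944/271320⌉ × 271320 = 3 × 271320 = 813960.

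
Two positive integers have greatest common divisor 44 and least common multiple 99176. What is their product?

For any two positive integers, gcd × lcm = product = 44 × 99176 = 4363744.

4363744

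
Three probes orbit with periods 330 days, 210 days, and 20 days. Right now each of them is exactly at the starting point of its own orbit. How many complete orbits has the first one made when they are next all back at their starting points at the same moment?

14 orbits

They are all back at their starting positions together after one LCM of the periods.
330 = 2 × 3 × 5 × 11
210 = 2 × 3 × 5 × 7
20 = 2^2 × 5
LCM(330, 210, 20) = 2^2 × 3 × 5 × 7 × 11 = 4620.
Orbits for period 330: 4620 / 330 = 14.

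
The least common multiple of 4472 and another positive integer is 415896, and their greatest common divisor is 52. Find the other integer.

4836

gcd × lcm = product of the two integers, so the other integer is (52 × 415896) / 4472 = 4836.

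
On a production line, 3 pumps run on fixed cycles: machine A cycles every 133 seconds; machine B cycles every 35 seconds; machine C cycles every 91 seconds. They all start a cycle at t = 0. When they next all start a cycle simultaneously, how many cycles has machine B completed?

They are all back at their starting positions together after one LCM of the periods.
133 = 7 × 19
35 = 5 × 7
91 = 7 × 13
LCM(133, 35, 91) = 5 × 7 × 13 × 19 = 8645.
Cycles for period 35: 8645 / 35 = 247.

247 cycles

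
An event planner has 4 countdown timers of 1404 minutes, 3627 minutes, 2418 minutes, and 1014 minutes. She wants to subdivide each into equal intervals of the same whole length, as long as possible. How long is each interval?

The interval must divide each timer length; the longest such is the gcd.
1404 = 2^2 × 3^3 × 13
3627 = 3^2 × 13 × 31
2418 = 2 × 3 × 13 × 31
1014 = 2 × 3 × 13^2
gcd(1404, 3627, 2418, 1014) = 3 × 13 = 39.

39 minutes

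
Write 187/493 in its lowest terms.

11/29

187 = 11 × 17
493 = 17 × 29
gcd(187, 493) = 17.
Divide numerator and denominator by 17: 187/493 = 11/29.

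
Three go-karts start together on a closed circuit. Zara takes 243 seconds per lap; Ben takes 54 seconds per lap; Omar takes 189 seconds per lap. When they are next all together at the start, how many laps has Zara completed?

The first common completion time is the LCM of the periods.
243 = 3^5
54 = 2 × 3^3
189 = 3^3 × 7
LCM(243, 54, 189) = 2 × 3^5 × 7 = 3402.
Laps for period 243: 3402 / 243 = 14.

14 laps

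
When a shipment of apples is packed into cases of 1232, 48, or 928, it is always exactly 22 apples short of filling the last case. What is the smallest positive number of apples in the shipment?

Being 22 short of a full case of size k means N ≡ −22 (mod k), i.e. N + 22 is a multiple of each size.
1232 = 2^4 × 7 × 11
48 = 2^4 × 3
928 = 2^5 × 29
LCM(1232, 48, 928) = 2^5 × 3 × 7 × 11 × 29 = 214368.
Smallest positive N is 214368 − 22 = 214346.

214346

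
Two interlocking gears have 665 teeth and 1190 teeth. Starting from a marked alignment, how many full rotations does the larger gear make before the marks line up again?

All finish a whole number of cycles simultaneously at t = LCM of the periods.
665 = 5 × 7 × 19
1190 = 2 × 5 × 7 × 17
LCM(665, 1190) = 2 × 5 × 7 × 17 × 19 = 22610.
Rotations for period 1190: 22610 / 1190 = 19.

19 rotations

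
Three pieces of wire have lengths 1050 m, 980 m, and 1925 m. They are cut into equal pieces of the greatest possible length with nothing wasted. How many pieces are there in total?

Piece length = gcd(1050, 980, 1925).
1050 = 2 × 3 × 5^2 × 7
980 = 2^2 × 5 × 7^2
1925 = 5^2 × 7 × 11
gcd(1050, 980, 1925) = 5 × 7 = 35.
Total pieces = 1050/35 + 980/35 + 1925/35 = 30 + 28 + 55 = 113.

113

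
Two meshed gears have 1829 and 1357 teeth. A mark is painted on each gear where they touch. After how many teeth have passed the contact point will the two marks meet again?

The first simultaneous occurrence is after LCM of the individual periods.
1829 = 31 × 59
1357 = 23 × 59
LCM(1829, 1357) = 23 × 31 × 59 = 42067.

42067 teeth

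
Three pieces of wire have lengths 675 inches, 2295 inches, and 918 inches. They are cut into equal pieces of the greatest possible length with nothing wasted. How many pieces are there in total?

Piece length = gcd(675, 2295, 918).
675 = 3^3 × 5^2
2295 = 3^3 × 5 × 17
918 = 2 × 3^3 × 17
gcd(675, 2295, 918) = 3^3 = 27.
Total pieces = 675/27 + 2295/27 + 918/27 = 25 + 85 + 34 = 144.

144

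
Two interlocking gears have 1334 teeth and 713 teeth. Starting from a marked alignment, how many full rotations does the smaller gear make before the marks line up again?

The first common completion time is the LCM of the periods.
1334 = 2 × 23 × 29
713 = 23 × 31
LCM(1334, 713) = 2 × 23 × 29 × 31 = 41354.
Rotations for period 713: 41354 / 713 = 58.

58 rotations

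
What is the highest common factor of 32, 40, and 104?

8

32 = 2^5
40 = 2^3 × 5
104 = 2^3 × 13
gcd(32, 40, 104) = 2^3 = 8.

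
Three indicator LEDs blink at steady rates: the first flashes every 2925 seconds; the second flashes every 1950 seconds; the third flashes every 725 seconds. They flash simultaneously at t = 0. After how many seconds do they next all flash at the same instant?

169650 seconds

They coincide at every common multiple of the periods; the first is the LCM.
2925 = 3^2 × 5^2 × 13
1950 = 2 × 3 × 5^2 × 13
725 = 5^2 × 29
LCM(2925, 1950, 725) = 2 × 3^2 × 5^2 × 13 × 29 = 169650.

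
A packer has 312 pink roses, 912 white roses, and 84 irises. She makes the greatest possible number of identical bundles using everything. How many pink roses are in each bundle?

Number of bundles = gcd(312, 912, 84).
312 = 2^3 × 3 × 13
912 = 2^4 × 3 × 19
84 = 2^2 × 3 × 7
gcd(312, 912, 84) = 2^2 × 3 = 12.
pink roses per bundle = 312 / 12 = 26.

26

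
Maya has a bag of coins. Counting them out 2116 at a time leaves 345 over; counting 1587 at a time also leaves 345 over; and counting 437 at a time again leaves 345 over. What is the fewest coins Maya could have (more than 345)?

N − 345 must be a common multiple of 2116, 1587, and 437.
2116 = 2^2 × 23^2
1587 = 3 × 23^2
437 = 19 × 23
LCM(2116, 1587, 437) = 2^2 × 3 × 19 × 23^2 = 120612.
Smallest N > 345 is LCM + 345 = 120612 + 345 = 120957.

120957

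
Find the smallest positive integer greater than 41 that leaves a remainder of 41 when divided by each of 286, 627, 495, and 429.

244571

N − 41 must be a common multiple of 286, 627, 495, and 429.
286 = 2 × 11 × 13
627 = 3 × 11 × 19
495 = 3^2 × 5 × 11
429 = 3 × 11 × 13
LCM(286, 627, 495, 429) = 2 × 3^2 × 5 × 11 × 13 × 19 = 244530.
Smallest N > 41 is LCM + 41 = 244530 + 41 = 244571.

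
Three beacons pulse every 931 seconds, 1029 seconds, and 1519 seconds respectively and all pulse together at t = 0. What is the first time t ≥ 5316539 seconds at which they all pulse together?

Joint pulses occur at multiples of LCM(931, 1029, 1519).
931 = 7^2 × 19
1029 = 3 × 7^3
1519 = 7^2 × 31
LCM(931, 1029, 1519) = 3 × 7^3 × 19 × 31 = 606081.
Smallest multiple of 606081 that is ≥ 5316539: ⌈5316539/606081⌉ × 606081 = 9 × 606081 = 5454729.

5454729 seconds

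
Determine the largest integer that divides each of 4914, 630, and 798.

42

4914 = 2 × 3^3 × 7 × 13
630 = 2 × 3^2 × 5 × 7
798 = 2 × 3 × 7 × 19
gcd(4914, 630, 798) = 2 × 3 × 7 = 42.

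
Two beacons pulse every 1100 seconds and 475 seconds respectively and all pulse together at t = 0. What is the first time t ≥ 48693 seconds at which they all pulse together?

62700 seconds

Joint pulses occur at multiples of LCM(1100, 475).
1100 = 2^2 × 5^2 × 11
475 = 5^2 × 19
LCM(1100, 475) = 2^2 × 5^2 × 11 × 19 = 20900.
Smallest multiple of 20900 that is ≥ 48693: ⌈48693/20900⌉ × 20900 = 3 × 20900 = 62700.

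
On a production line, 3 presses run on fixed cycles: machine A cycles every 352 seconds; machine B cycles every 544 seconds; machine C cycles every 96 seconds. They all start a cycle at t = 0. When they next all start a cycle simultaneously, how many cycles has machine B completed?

33 cycles

All finish a whole number of cycles simultaneously at t = LCM of the periods.
352 = 2^5 × 11
544 = 2^5 × 17
96 = 2^5 × 3
LCM(352, 544, 96) = 2^5 × 3 × 11 × 17 = 17952.
Cycles for period 544: 17952 / 544 = 33.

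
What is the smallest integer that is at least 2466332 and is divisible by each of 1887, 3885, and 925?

The integer must be a common multiple of 1887, 3885, and 925, so a multiple of their LCM.
1887 = 3 × 17 × 37
3885 = 3 × 5 × 7 × 37
925 = 5^2 × 37
LCM(1887, 3885, 925) = 3 × 5^2 × 7 × 17 × 37 = 330225.
Smallest multiple of 330225 that is ≥ 2466332: ⌈2466332/330225⌉ × 330225 = 8 × 330225 = 2641800.

2641800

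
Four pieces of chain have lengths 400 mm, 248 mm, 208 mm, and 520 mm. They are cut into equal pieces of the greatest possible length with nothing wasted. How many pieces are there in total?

Piece length = gcd(400, 248, 208, 520).
400 = 2^4 × 5^2
248 = 2^3 × 31
208 = 2^4 × 13
520 = 2^3 × 5 × 13
gcd(400, 248, 208, 520) = 2^3 = 8.
Total pieces = 400/8 + 248/8 + 208/8 + 520/8 = 50 + 31 + 26 + 65 = 172.

172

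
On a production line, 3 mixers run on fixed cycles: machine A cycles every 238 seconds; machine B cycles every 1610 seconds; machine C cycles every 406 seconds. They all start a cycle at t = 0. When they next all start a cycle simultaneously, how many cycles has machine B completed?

493 cycles

They are all back at their starting positions together after one LCM of the periods.
238 = 2 × 7 × 17
1610 = 2 × 5 × 7 × 23
406 = 2 × 7 × 29
LCM(238, 1610, 406) = 2 × 5 × 7 × 17 × 23 × 29 = 793730.
Cycles for period 1610: 793730 / 1610 = 493.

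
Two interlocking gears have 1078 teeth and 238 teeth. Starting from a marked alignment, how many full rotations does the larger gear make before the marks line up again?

They are all back at their starting positions together after one LCM of the periods.
1078 = 2 × 7^2 × 11
238 = 2 × 7 × 17
LCM(1078, 238) = 2 × 7^2 × 11 × 17 = 18326.
Rotations for period 1078: 18326 / 1078 = 17.

17 rotations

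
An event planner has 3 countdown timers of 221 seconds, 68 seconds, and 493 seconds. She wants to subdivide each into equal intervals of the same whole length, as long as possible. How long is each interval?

17 seconds

The interval must divide each timer length; the longest such is the gcd.
221 = 13 × 17
68 = 2^2 × 17
493 = 17 × 29
gcd(221, 68, 493) = 17.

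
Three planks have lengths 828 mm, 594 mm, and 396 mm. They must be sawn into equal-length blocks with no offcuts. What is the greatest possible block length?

18 mm

This is the greatest common divisor of 828, 594, and 396.
828 = 2^2 × 3^2 × 23
594 = 2 × 3^3 × 11
396 = 2^2 × 3^2 × 11
gcd(828, 594, 396) = 2 × 3^2 = 18.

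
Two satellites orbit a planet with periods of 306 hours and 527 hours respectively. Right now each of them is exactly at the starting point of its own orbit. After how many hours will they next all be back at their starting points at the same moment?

They coincide at every common multiple of the periods; the first is the LCM.
306 = 2 × 3^2 × 17
527 = 17 × 31
LCM(306, 527) = 2 × 3^2 × 17 × 31 = 9486.

9486 hours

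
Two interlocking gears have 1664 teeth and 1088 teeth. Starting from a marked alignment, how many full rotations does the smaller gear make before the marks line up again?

They are all back at their starting positions together after one LCM of the periods.
1664 = 2^7 × 13
1088 = 2^6 × 17
LCM(1664, 1088) = 2^7 × 13 × 17 = 28288.
Rotations for period 1088: 28288 / 1088 = 26.

26 rotations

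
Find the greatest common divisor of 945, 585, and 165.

15

945 = 3^3 × 5 × 7
585 = 3^2 × 5 × 13
165 = 3 × 5 × 11
gcd(945, 585, 165) = 3 × 5 = 15.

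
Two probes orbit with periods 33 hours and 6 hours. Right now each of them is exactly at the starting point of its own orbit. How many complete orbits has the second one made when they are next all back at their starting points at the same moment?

11 orbits

All finish a whole number of cycles simultaneously at t = LCM of the periods.
33 = 3 × 11
6 = 2 × 3
LCM(33, 6) = 2 × 3 × 11 = 66.
Orbits for period 6: 66 / 6 = 11.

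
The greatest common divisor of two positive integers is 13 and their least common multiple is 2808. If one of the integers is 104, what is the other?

351

For two integers, gcd × lcm = product, so the other is (13 × 2808) / 104 = 36504 / 104 = 351.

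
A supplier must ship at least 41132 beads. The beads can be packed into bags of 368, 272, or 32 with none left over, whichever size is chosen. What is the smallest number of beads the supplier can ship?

50048

The number of beads must be a common multiple of 368, 272, and 32, so a multiple of their LCM.
368 = 2^4 × 23
272 = 2^4 × 17
32 = 2^5
LCM(368, 272, 32) = 2^5 × 17 × 23 = 12512.
Smallest multiple of 12512 that is ≥ 41132: ⌈41132/12512⌉ × 12512 = 4 × 12512 = 50048.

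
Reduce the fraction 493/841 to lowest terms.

493 = 17 × 29
841 = 29^2
gcd(493, 841) = 29.
Divide numerator and denominator by 29: 493/841 = 17/29.

17/29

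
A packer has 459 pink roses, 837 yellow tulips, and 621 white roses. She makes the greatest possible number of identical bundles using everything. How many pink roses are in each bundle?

Number of bundles = gcd(459, 837, 621).
459 = 3^3 × 17
837 = 3^3 × 31
621 = 3^3 × 23
gcd(459, 837, 621) = 3^3 = 27.
pink roses per bundle = 459 / 27 = 17.

17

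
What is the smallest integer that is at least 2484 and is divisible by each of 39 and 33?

2574

The integer must be a common multiple of 39 and 33, so a multiple of their LCM.
39 = 3 × 13
33 = 3 × 11
LCM(39, 33) = 3 × 11 × 13 = 429.
Smallest multiple of 429 that is ≥ 2484: ⌈2484/429⌉ × 429 = 6 × 429 = 2574.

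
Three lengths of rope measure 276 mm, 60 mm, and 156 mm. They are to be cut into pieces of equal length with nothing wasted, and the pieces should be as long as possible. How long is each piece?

12 mm

The greatest length dividing all of 276, 60, and 156 is their gcd.
276 = 2^2 × 3 × 23
60 = 2^2 × 3 × 5
156 = 2^2 × 3 × 13
gcd(276, 60, 156) = 2^2 × 3 = 12.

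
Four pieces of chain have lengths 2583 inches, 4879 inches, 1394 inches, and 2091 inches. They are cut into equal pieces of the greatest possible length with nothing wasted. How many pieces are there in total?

Piece length = gcd(2583, 4879, 1394, 2091).
2583 = 3^2 × 7 × 41
4879 = 7 × 17 × 41
1394 = 2 × 17 × 41
2091 = 3 × 17 × 41
gcd(2583, 4879, 1394, 2091) = 41.
Total pieces = 2583/41 + 4879/41 + 1394/41 + 2091/41 = 63 + 119 + 34 + 51 = 267.

267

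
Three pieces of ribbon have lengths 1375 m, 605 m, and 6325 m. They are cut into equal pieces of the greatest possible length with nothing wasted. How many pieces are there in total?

Piece length = gcd(1375, 605, 6325).
1375 = 5^3 × 11
605 = 5 × 11^2
6325 = 5^2 × 11 × 23
gcd(1375, 605, 6325) = 5 × 11 = 55.
Total pieces = 1375/55 + 605/55 + 6325/55 = 25 + 11 + 115 = 151.

151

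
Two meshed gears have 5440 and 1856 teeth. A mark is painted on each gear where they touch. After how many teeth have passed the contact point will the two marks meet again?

We need the least common multiple of the intervals.
5440 = 2^6 × 5 × 17
1856 = 2^6 × 29
LCM(5440, 1856) = 2^6 × 5 × 17 × 29 = 157760.

157760 teeth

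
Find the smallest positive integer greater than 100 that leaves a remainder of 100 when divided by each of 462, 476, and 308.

N − 100 must be a common multiple of 462, 476, and 308.
462 = 2 × 3 × 7 × 11
476 = 2^2 × 7 × 17
308 = 2^2 × 7 × 11
LCM(462, 476, 308) = 2^2 × 3 × 7 × 11 × 17 = 15708.
Smallest N > 100 is LCM + 100 = 15708 + 100 = 15808.

15808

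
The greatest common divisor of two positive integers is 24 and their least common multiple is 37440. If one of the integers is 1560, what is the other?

576

For two integers, gcd × lcm = product, so the other is (24 × 37440) / 1560 = 898560 / 1560 = 576.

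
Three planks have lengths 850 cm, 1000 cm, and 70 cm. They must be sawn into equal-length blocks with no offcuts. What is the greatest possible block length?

The block length must divide every plank, so the greatest is gcd(850, 1000, 70).
850 = 2 × 5^2 × 17
1000 = 2^3 × 5^3
70 = 2 × 5 × 7
gcd(850, 1000, 70) = 2 × 5 = 10.

10 cm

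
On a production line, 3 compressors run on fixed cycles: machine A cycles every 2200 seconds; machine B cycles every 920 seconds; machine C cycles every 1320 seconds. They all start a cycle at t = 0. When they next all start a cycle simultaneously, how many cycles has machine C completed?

All finish a whole number of cycles simultaneously at t = LCM of the periods.
2200 = 2^3 × 5^2 × 11
920 = 2^3 × 5 × 23
1320 = 2^3 × 3 × 5 × 11
LCM(2200, 920, 1320) = 2^3 × 3 × 5^2 × 11 × 23 = 151800.
Cycles for period 1320: 151800 / 1320 = 115.

115 cycles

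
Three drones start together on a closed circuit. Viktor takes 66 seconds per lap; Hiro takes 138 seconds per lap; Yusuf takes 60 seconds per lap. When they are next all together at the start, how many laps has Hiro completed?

110 laps

All finish a whole number of cycles simultaneously at t = LCM of the periods.
66 = 2 × 3 × 11
138 = 2 × 3 × 23
60 = 2^2 × 3 × 5
LCM(66, 138, 60) = 2^2 × 3 × 5 × 11 × 23 = 15180.
Laps for period 138: 15180 / 138 = 110.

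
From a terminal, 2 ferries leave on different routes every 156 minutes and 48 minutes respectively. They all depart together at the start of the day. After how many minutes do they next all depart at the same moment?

We need the least common multiple of the intervals.
156 = 2^2 × 3 × 13
48 = 2^4 × 3
LCM(156, 48) = 2^4 × 3 × 13 = 624.

624 minutes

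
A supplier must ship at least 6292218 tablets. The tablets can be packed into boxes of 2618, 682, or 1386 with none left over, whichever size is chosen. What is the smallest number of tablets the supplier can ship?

6573798

The number of tablets must be a common multiple of 2618, 682, and 1386, so a multiple of their LCM.
2618 = 2 × 7 × 11 × 17
682 = 2 × 11 × 31
1386 = 2 × 3^2 × 7 × 11
LCM(2618, 682, 1386) = 2 × 3^2 × 7 × 11 × 17 × 31 = 730422.
Smallest multiple of 730422 that is ≥ 6292218: ⌈6292218/730422⌉ × 730422 = 9 × 730422 = 6573798.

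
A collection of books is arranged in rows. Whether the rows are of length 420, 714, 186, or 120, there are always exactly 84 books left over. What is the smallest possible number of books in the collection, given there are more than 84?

N − 84 must be a common multiple of 420, 714, 186, and 120.
420 = 2^2 × 3 × 5 × 7
714 = 2 × 3 × 7 × 17
186 = 2 × 3 × 31
120 = 2^3 × 3 × 5
LCM(420, 714, 186, 120) = 2^3 × 3 × 5 × 7 × 17 × 31 = 442680.
Smallest N > 84 is LCM + 84 = 442680 + 84 = 442764.

442764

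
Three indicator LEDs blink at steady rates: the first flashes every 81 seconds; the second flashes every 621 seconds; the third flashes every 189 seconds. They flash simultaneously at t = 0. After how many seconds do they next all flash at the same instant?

13041 seconds

They coincide at every common multiple of the periods; the first is the LCM.
81 = 3^4
621 = 3^3 × 23
189 = 3^3 × 7
LCM(81, 621, 189) = 3^4 × 7 × 23 = 13041.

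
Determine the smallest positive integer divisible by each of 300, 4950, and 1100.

300 = 2^2 × 3 × 5^2
4950 = 2 × 3^2 × 5^2 × 11
1100 = 2^2 × 5^2 × 11
LCM(300, 4950, 1100) = 2^2 × 3^2 × 5^2 × 11 = 9900.

9900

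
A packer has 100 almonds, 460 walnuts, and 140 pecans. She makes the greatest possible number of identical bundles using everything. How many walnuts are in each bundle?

23

Number of bundles = gcd(100, 460, 140).
100 = 2^2 × 5^2
460 = 2^2 × 5 × 23
140 = 2^2 × 5 × 7
gcd(100, 460, 140) = 2^2 × 5 = 20.
walnuts per bundle = 460 / 20 = 23.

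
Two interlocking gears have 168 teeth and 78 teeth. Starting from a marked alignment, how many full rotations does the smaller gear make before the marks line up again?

28 rotations

They are all back at their starting positions together after one LCM of the periods.
168 = 2^3 × 3 × 7
78 = 2 × 3 × 13
LCM(168, 78) = 2^3 × 3 × 7 × 13 = 2184.
Rotations for period 78: 2184 / 78 = 28.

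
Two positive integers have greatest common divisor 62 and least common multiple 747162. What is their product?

46324044

For any two positive integers, gcd × lcm = product = 62 × 747162 = 46324044.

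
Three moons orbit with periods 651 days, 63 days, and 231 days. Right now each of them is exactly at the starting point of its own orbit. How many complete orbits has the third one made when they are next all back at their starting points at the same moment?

93 orbits

The first common completion time is the LCM of the periods.
651 = 3 × 7 × 31
63 = 3^2 × 7
231 = 3 × 7 × 11
LCM(651, 63, 231) = 3^2 × 7 × 11 × 31 = 21483.
Orbits for period 231: 21483 / 231 = 93.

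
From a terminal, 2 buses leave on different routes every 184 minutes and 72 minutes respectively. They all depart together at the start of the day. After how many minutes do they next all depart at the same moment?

We need the least common multiple of the intervals.
184 = 2^3 × 23
72 = 2^3 × 3^2
LCM(184, 72) = 2^3 × 3^2 × 23 = 1656.

1656 minutes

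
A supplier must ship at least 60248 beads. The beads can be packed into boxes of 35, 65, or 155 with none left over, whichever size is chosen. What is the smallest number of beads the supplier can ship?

The number of beads must be a common multiple of 35, 65, and 155, so a multiple of their LCM.
35 = 5 × 7
65 = 5 × 13
155 = 5 × 31
LCM(35, 65, 155) = 5 × 7 × 13 × 31 = 14105.
Smallest multiple of 14105 that is ≥ 60248: ⌈60248/14105⌉ × 14105 = 5 × 14105 = 70525.

70525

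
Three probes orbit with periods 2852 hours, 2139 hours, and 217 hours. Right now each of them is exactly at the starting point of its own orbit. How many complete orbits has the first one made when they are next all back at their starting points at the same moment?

21 orbits

They are all back at their starting positions together after one LCM of the periods.
2852 = 2^2 × 23 × 31
2139 = 3 × 23 × 31
217 = 7 × 31
LCM(2852, 2139, 217) = 2^2 × 3 × 7 × 23 × 31 = 59892.
Orbits for period 2852: 59892 / 2852 = 21.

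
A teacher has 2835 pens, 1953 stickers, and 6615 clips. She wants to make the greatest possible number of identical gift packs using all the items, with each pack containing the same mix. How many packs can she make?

63 packs

The pack count must divide each quantity, so the greatest is gcd(2835, 1953, 6615).
2835 = 3^4 × 5 × 7
1953 = 3^2 × 7 × 31
6615 = 3^3 × 5 × 7^2
gcd(2835, 1953, 6615) = 3^2 × 7 = 63.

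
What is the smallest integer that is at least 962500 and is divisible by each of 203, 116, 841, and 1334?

The integer must be a common multiple of 203, 116, 841, and 1334, so a multiple of their LCM.
203 = 7 × 29
116 = 2^2 × 29
841 = 29^2
1334 = 2 × 23 × 29
LCM(203, 116, 841, 1334) = 2^2 × 7 × 23 × 29^2 = 541604.
Smallest multiple of 541604 that is ≥ 962500: ⌈962500/541604⌉ × 541604 = 2 × 541604 = 1083208.

1083208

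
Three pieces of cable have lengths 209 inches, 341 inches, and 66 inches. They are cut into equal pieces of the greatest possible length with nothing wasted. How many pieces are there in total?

Piece length = gcd(209, 341, 66).
209 = 11 × 19
341 = 11 × 31
66 = 2 × 3 × 11
gcd(209, 341, 66) = 11.
Total pieces = 209/11 + 341/11 + 66/11 = 19 + 31 + 6 = 56.

56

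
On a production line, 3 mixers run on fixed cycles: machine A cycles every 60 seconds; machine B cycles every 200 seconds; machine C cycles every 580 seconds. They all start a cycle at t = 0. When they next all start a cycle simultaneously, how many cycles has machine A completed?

They are all back at their starting positions together after one LCM of the periods.
60 = 2^2 × 3 × 5
200 = 2^3 × 5^2
580 = 2^2 × 5 × 29
LCM(60, 200, 580) = 2^3 × 3 × 5^2 × 29 = 17400.
Cycles for period 60: 17400 / 60 = 290.

290 cycles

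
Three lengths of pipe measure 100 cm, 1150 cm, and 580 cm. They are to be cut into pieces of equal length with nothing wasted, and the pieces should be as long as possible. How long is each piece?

10 cm

Each piece length must divide every original length, so the longest possible is gcd(100, 1150, 580).
100 = 2^2 × 5^2
1150 = 2 × 5^2 × 23
580 = 2^2 × 5 × 29
gcd(100, 1150, 580) = 2 × 5 = 10.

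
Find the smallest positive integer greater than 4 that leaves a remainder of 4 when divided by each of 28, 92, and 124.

N − 4 must be a common multiple of 28, 92, and 124.
28 = 2^2 × 7
92 = 2^2 × 23
124 = 2^2 × 31
LCM(28, 92, 124) = 2^2 × 7 × 23 × 31 = 19964.
Smallest N > 4 is LCM + 4 = 19964 + 4 = 19968.

19968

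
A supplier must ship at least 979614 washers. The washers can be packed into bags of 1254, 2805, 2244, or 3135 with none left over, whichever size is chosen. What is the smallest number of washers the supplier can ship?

The number of washers must be a common multiple of 1254, 2805, 2244, and 3135, so a multiple of their LCM.
1254 = 2 × 3 × 11 × 19
2805 = 3 × 5 × 11 × 17
2244 = 2^2 × 3 × 11 × 17
3135 = 3 × 5 × 11 × 19
LCM(1254, 2805, 2244, 3135) = 2^2 × 3 × 5 × 11 × 17 × 19 = 213180.
Smallest multiple of 213180 that is ≥ 979614: ⌈979614/213180⌉ × 213180 = 5 × 213180 = 1065900.

1065900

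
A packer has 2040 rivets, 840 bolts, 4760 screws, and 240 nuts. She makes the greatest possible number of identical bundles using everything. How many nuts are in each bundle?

6

Number of bundles = gcd(2040, 840, 4760, 240).
2040 = 2^3 × 3 × 5 × 17
840 = 2^3 × 3 × 5 × 7
4760 = 2^3 × 5 × 7 × 17
240 = 2^4 × 3 × 5
gcd(2040, 840, 4760, 240) = 2^3 × 5 = 40.
nuts per bundle = 240 / 40 = 6.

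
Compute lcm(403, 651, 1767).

403 = 13 × 31
651 = 3 × 7 × 31
1767 = 3 × 19 × 31
LCM(403, 651, 1767) = 3 × 7 × 13 × 19 × 31 = 160797.

160797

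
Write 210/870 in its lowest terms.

210 = 2 × 3 × 5 × 7
870 = 2 × 3 × 5 × 29
gcd(210, 870) = 2 × 3 × 5 = 30.
Divide numerator and denominator by 30: 210/870 = 7/29.

7/29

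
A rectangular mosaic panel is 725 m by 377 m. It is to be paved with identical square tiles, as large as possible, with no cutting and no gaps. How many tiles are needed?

325

Tile side = gcd(725, 377).
725 = 5^2 × 29
377 = 13 × 29
gcd(725, 377) = 29.
Tiles: (725/29) × (377/29) = 25 × 13 = 325.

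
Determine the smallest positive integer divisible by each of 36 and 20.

180

36 = 2^2 × 3^2
20 = 2^2 × 5
LCM(36, 20) = 2^2 × 3^2 × 5 = 180.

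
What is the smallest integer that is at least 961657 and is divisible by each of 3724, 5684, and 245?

1079960

The integer must be a common multiple of 3724, 5684, and 245, so a multiple of their LCM.
3724 = 2^2 × 7^2 × 19
5684 = 2^2 × 7^2 × 29
245 = 5 × 7^2
LCM(3724, 5684, 245) = 2^2 × 5 × 7^2 × 19 × 29 = 539980.
Smallest multiple of 539980 that is ≥ 961657: ⌈961657/539980⌉ × 539980 = 2 × 539980 = 1079960.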